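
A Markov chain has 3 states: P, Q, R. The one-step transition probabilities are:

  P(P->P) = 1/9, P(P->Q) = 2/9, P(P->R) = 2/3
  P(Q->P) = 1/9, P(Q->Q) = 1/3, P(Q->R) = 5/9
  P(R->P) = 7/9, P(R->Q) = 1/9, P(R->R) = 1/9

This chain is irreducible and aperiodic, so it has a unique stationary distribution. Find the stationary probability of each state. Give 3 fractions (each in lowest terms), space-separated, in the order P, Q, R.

The stationary distribution satisfies pi = pi * P, i.e.:
  pi_P = 1/9*pi_P + 1/9*pi_Q + 7/9*pi_R
  pi_Q = 2/9*pi_P + 1/3*pi_Q + 1/9*pi_R
  pi_R = 2/3*pi_P + 5/9*pi_Q + 1/9*pi_R
with normalization: pi_P + pi_Q + pi_R = 1.

Using the first 2 balance equations plus normalization, the linear system A*pi = b is:
  [-8/9, 1/9, 7/9] . pi = 0
  [2/9, -2/3, 1/9] . pi = 0
  [1, 1, 1] . pi = 1

Solving yields:
  pi_P = 43/111
  pi_Q = 22/111
  pi_R = 46/111

Verification (pi * P):
  43/111*1/9 + 22/111*1/9 + 46/111*7/9 = 43/111 = pi_P  (ok)
  43/111*2/9 + 22/111*1/3 + 46/111*1/9 = 22/111 = pi_Q  (ok)
  43/111*2/3 + 22/111*5/9 + 46/111*1/9 = 46/111 = pi_R  (ok)

Answer: 43/111 22/111 46/111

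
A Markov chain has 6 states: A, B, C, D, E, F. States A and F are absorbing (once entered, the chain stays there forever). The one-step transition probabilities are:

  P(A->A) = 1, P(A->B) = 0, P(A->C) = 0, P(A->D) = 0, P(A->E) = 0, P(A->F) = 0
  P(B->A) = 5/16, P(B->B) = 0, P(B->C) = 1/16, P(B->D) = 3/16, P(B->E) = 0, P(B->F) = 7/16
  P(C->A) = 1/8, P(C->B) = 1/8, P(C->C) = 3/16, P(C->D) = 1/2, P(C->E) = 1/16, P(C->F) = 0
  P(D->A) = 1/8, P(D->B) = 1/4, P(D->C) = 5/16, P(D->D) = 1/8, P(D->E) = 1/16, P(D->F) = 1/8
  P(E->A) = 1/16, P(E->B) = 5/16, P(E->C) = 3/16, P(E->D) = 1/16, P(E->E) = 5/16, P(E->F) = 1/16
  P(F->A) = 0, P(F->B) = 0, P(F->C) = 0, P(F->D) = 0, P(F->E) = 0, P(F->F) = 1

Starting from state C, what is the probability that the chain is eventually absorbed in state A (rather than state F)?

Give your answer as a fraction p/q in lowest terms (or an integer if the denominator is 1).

Answer: 5909/10289

Derivation:
Let a_i = P(absorbed in A | start in state i).
Boundary conditions: a_A = 1, a_F = 0.
For each transient state i, a_i = sum_j P(i->j) * a_j:
  a_B = 5/16*a_A + 0*a_B + 1/16*a_C + 3/16*a_D + 0*a_E + 7/16*a_F
  a_C = 1/8*a_A + 1/8*a_B + 3/16*a_C + 1/2*a_D + 1/16*a_E + 0*a_F
  a_D = 1/8*a_A + 1/4*a_B + 5/16*a_C + 1/8*a_D + 1/16*a_E + 1/8*a_F
  a_E = 1/16*a_A + 5/16*a_B + 3/16*a_C + 1/16*a_D + 5/16*a_E + 1/16*a_F

Substituting a_A = 1 and a_F = 0, rearrange to (I - Q) a = r where r[i] = P(i -> A):
  [1, -1/16, -3/16, 0] . (a_B, a_C, a_D, a_E) = 5/16
  [-1/8, 13/16, -1/2, -1/16] . (a_B, a_C, a_D, a_E) = 1/8
  [-1/4, -5/16, 7/8, -1/16] . (a_B, a_C, a_D, a_E) = 1/8
  [-5/16, -3/16, -1/16, 11/16] . (a_B, a_C, a_D, a_E) = 1/16

Solving yields:
  a_B = 4569/10289
  a_C = 5909/10289
  a_D = 5250/10289
  a_E = 5101/10289

Starting state is C, so the absorption probability is a_C = 5909/10289.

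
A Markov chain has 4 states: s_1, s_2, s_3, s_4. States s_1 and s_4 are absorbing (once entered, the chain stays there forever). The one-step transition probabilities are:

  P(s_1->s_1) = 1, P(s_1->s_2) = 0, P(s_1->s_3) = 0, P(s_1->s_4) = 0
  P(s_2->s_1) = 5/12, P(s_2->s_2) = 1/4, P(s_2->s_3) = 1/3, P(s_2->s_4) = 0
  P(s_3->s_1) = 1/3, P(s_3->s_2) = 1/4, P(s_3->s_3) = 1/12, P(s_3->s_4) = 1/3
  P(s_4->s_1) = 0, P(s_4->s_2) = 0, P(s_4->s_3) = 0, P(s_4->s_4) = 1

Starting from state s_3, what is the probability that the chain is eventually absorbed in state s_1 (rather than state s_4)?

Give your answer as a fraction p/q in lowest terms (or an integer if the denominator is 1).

Let a_i = P(absorbed in s_1 | start in state i).
Boundary conditions: a_s_1 = 1, a_s_4 = 0.
For each transient state i, a_i = sum_j P(i->j) * a_j:
  a_s_2 = 5/12*a_s_1 + 1/4*a_s_2 + 1/3*a_s_3 + 0*a_s_4
  a_s_3 = 1/3*a_s_1 + 1/4*a_s_2 + 1/12*a_s_3 + 1/3*a_s_4

Substituting a_s_1 = 1 and a_s_4 = 0, rearrange to (I - Q) a = r where r[i] = P(i -> s_1):
  [3/4, -1/3] . (a_s_2, a_s_3) = 5/12
  [-1/4, 11/12] . (a_s_2, a_s_3) = 1/3

Solving yields:
  a_s_2 = 71/87
  a_s_3 = 17/29

Starting state is s_3, so the absorption probability is a_s_3 = 17/29.

Answer: 17/29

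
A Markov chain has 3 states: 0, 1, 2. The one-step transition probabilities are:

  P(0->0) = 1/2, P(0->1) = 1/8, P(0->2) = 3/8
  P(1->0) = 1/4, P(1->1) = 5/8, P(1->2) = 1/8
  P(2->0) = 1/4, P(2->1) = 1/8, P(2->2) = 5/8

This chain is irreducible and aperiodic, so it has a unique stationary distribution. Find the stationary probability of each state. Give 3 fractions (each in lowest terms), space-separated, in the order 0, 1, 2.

Answer: 1/3 1/4 5/12

Derivation:
The stationary distribution satisfies pi = pi * P, i.e.:
  pi_0 = 1/2*pi_0 + 1/4*pi_1 + 1/4*pi_2
  pi_1 = 1/8*pi_0 + 5/8*pi_1 + 1/8*pi_2
  pi_2 = 3/8*pi_0 + 1/8*pi_1 + 5/8*pi_2
with normalization: pi_0 + pi_1 + pi_2 = 1.

Using the first 2 balance equations plus normalization, the linear system A*pi = b is:
  [-1/2, 1/4, 1/4] . pi = 0
  [1/8, -3/8, 1/8] . pi = 0
  [1, 1, 1] . pi = 1

Solving yields:
  pi_0 = 1/3
  pi_1 = 1/4
  pi_2 = 5/12

Verification (pi * P):
  1/3*1/2 + 1/4*1/4 + 5/12*1/4 = 1/3 = pi_0  (ok)
  1/3*1/8 + 1/4*5/8 + 5/12*1/8 = 1/4 = pi_1  (ok)
  1/3*3/8 + 1/4*1/8 + 5/12*5/8 = 5/12 = pi_2  (ok)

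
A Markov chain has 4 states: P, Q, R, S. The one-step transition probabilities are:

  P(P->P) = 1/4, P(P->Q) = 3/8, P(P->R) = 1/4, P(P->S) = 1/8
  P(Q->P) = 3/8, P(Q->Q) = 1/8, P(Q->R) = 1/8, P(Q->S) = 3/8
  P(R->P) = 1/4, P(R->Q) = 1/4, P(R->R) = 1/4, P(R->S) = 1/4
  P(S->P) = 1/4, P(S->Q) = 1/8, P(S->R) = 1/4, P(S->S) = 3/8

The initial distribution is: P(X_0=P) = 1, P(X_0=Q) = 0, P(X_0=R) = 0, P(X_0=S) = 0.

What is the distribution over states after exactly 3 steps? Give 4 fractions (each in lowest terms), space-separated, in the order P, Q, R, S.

Answer: 71/256 115/512 57/256 141/512

Derivation:
Propagating the distribution step by step (d_{t+1} = d_t * P):
d_0 = (P=1, Q=0, R=0, S=0)
  d_1[P] = 1*1/4 + 0*3/8 + 0*1/4 + 0*1/4 = 1/4
  d_1[Q] = 1*3/8 + 0*1/8 + 0*1/4 + 0*1/8 = 3/8
  d_1[R] = 1*1/4 + 0*1/8 + 0*1/4 + 0*1/4 = 1/4
  d_1[S] = 1*1/8 + 0*3/8 + 0*1/4 + 0*3/8 = 1/8
d_1 = (P=1/4, Q=3/8, R=1/4, S=1/8)
  d_2[P] = 1/4*1/4 + 3/8*3/8 + 1/4*1/4 + 1/8*1/4 = 19/64
  d_2[Q] = 1/4*3/8 + 3/8*1/8 + 1/4*1/4 + 1/8*1/8 = 7/32
  d_2[R] = 1/4*1/4 + 3/8*1/8 + 1/4*1/4 + 1/8*1/4 = 13/64
  d_2[S] = 1/4*1/8 + 3/8*3/8 + 1/4*1/4 + 1/8*3/8 = 9/32
d_2 = (P=19/64, Q=7/32, R=13/64, S=9/32)
  d_3[P] = 19/64*1/4 + 7/32*3/8 + 13/64*1/4 + 9/32*1/4 = 71/256
  d_3[Q] = 19/64*3/8 + 7/32*1/8 + 13/64*1/4 + 9/32*1/8 = 115/512
  d_3[R] = 19/64*1/4 + 7/32*1/8 + 13/64*1/4 + 9/32*1/4 = 57/256
  d_3[S] = 19/64*1/8 + 7/32*3/8 + 13/64*1/4 + 9/32*3/8 = 141/512
d_3 = (P=71/256, Q=115/512, R=57/256, S=141/512)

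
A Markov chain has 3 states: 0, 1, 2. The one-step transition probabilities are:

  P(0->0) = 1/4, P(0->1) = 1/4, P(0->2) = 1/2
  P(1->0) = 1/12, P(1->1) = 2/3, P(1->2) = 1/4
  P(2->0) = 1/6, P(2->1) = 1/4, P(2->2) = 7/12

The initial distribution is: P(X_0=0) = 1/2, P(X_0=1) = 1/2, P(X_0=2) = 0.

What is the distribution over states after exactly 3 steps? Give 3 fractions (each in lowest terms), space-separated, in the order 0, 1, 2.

Propagating the distribution step by step (d_{t+1} = d_t * P):
d_0 = (0=1/2, 1=1/2, 2=0)
  d_1[0] = 1/2*1/4 + 1/2*1/12 + 0*1/6 = 1/6
  d_1[1] = 1/2*1/4 + 1/2*2/3 + 0*1/4 = 11/24
  d_1[2] = 1/2*1/2 + 1/2*1/4 + 0*7/12 = 3/8
d_1 = (0=1/6, 1=11/24, 2=3/8)
  d_2[0] = 1/6*1/4 + 11/24*1/12 + 3/8*1/6 = 41/288
  d_2[1] = 1/6*1/4 + 11/24*2/3 + 3/8*1/4 = 127/288
  d_2[2] = 1/6*1/2 + 11/24*1/4 + 3/8*7/12 = 5/12
d_2 = (0=41/288, 1=127/288, 2=5/12)
  d_3[0] = 41/288*1/4 + 127/288*1/12 + 5/12*1/6 = 245/1728
  d_3[1] = 41/288*1/4 + 127/288*2/3 + 5/12*1/4 = 1499/3456
  d_3[2] = 41/288*1/2 + 127/288*1/4 + 5/12*7/12 = 163/384
d_3 = (0=245/1728, 1=1499/3456, 2=163/384)

Answer: 245/1728 1499/3456 163/384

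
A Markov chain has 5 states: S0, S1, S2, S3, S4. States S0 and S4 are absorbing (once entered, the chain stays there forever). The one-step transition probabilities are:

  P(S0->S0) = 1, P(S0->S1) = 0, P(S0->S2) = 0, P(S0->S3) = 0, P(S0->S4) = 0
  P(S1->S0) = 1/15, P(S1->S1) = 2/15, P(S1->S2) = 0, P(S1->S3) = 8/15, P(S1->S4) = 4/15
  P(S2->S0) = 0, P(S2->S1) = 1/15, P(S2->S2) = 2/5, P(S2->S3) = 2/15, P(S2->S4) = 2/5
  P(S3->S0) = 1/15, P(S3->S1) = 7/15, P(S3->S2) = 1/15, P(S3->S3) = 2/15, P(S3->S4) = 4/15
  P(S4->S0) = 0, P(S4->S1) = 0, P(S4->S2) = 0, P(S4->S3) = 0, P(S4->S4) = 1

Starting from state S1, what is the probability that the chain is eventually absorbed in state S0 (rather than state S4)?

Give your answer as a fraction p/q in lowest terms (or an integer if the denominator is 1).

Let a_i = P(absorbed in S0 | start in state i).
Boundary conditions: a_S0 = 1, a_S4 = 0.
For each transient state i, a_i = sum_j P(i->j) * a_j:
  a_S1 = 1/15*a_S0 + 2/15*a_S1 + 0*a_S2 + 8/15*a_S3 + 4/15*a_S4
  a_S2 = 0*a_S0 + 1/15*a_S1 + 2/5*a_S2 + 2/15*a_S3 + 2/5*a_S4
  a_S3 = 1/15*a_S0 + 7/15*a_S1 + 1/15*a_S2 + 2/15*a_S3 + 4/15*a_S4

Substituting a_S0 = 1 and a_S4 = 0, rearrange to (I - Q) a = r where r[i] = P(i -> S0):
  [13/15, 0, -8/15] . (a_S1, a_S2, a_S3) = 1/15
  [-1/15, 3/5, -2/15] . (a_S1, a_S2, a_S3) = 0
  [-7/15, -1/15, 13/15] . (a_S1, a_S2, a_S3) = 1/15

Solving yields:
  a_S1 = 187/983
  a_S2 = 61/983
  a_S3 = 181/983

Starting state is S1, so the absorption probability is a_S1 = 187/983.

Answer: 187/983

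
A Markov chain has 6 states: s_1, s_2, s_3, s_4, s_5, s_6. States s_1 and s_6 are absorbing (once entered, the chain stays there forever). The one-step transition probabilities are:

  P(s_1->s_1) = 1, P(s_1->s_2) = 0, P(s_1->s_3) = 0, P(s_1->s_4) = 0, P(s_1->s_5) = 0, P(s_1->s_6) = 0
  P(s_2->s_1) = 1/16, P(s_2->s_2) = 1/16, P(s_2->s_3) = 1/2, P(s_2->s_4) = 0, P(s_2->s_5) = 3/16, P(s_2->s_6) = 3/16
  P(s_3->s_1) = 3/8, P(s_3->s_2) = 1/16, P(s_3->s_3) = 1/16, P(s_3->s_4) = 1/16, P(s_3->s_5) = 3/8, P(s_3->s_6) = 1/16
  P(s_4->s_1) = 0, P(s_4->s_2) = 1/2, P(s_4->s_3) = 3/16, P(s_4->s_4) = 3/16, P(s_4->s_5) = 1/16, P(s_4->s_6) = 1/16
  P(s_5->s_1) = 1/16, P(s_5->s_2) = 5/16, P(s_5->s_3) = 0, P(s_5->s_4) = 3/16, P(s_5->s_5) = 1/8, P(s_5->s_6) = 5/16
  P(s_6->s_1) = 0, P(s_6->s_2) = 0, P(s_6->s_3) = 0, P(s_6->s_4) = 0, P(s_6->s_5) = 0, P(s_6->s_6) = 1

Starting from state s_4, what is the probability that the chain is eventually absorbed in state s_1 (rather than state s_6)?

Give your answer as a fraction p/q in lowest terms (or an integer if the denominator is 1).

Let a_i = P(absorbed in s_1 | start in state i).
Boundary conditions: a_s_1 = 1, a_s_6 = 0.
For each transient state i, a_i = sum_j P(i->j) * a_j:
  a_s_2 = 1/16*a_s_1 + 1/16*a_s_2 + 1/2*a_s_3 + 0*a_s_4 + 3/16*a_s_5 + 3/16*a_s_6
  a_s_3 = 3/8*a_s_1 + 1/16*a_s_2 + 1/16*a_s_3 + 1/16*a_s_4 + 3/8*a_s_5 + 1/16*a_s_6
  a_s_4 = 0*a_s_1 + 1/2*a_s_2 + 3/16*a_s_3 + 3/16*a_s_4 + 1/16*a_s_5 + 1/16*a_s_6
  a_s_5 = 1/16*a_s_1 + 5/16*a_s_2 + 0*a_s_3 + 3/16*a_s_4 + 1/8*a_s_5 + 5/16*a_s_6

Substituting a_s_1 = 1 and a_s_6 = 0, rearrange to (I - Q) a = r where r[i] = P(i -> s_1):
  [15/16, -1/2, 0, -3/16] . (a_s_2, a_s_3, a_s_4, a_s_5) = 1/16
  [-1/16, 15/16, -1/16, -3/8] . (a_s_2, a_s_3, a_s_4, a_s_5) = 3/8
  [-1/2, -3/16, 13/16, -1/16] . (a_s_2, a_s_3, a_s_4, a_s_5) = 0
  [-5/16, 0, -3/16, 7/8] . (a_s_2, a_s_3, a_s_4, a_s_5) = 1/16

Solving yields:
  a_s_2 = 12551/28208
  a_s_3 = 8293/14104
  a_s_4 = 12253/28208
  a_s_5 = 9123/28208

Starting state is s_4, so the absorption probability is a_s_4 = 12253/28208.

Answer: 12253/28208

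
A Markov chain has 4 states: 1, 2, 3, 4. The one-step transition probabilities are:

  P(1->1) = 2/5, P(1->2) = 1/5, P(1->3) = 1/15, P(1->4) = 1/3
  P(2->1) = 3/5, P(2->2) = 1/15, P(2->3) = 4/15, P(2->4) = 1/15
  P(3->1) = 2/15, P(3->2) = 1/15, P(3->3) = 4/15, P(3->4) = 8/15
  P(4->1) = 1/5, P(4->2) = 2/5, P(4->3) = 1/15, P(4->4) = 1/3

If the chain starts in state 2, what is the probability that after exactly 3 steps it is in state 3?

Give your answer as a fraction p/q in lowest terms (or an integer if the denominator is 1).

Computing P^3 by repeated multiplication:
P^1 =
  1: [2/5, 1/5, 1/15, 1/3]
  2: [3/5, 1/15, 4/15, 1/15]
  3: [2/15, 1/15, 4/15, 8/15]
  4: [1/5, 2/5, 1/15, 1/3]
P^2 =
  1: [16/45, 52/225, 3/25, 22/75]
  2: [74/225, 38/225, 2/15, 83/225]
  3: [53/225, 59/225, 2/15, 83/225]
  4: [89/225, 46/225, 4/25, 6/25]
P^3 =
  1: [16/45, 143/675, 154/1125, 998/3375]
  2: [73/225, 788/3375, 143/1125, 1063/3375]
  3: [386/1125, 746/3375, 164/1125, 979/3375]
  4: [394/1125, 673/3375, 157/1125, 1049/3375]

(P^3)[2 -> 3] = 143/1125

Answer: 143/1125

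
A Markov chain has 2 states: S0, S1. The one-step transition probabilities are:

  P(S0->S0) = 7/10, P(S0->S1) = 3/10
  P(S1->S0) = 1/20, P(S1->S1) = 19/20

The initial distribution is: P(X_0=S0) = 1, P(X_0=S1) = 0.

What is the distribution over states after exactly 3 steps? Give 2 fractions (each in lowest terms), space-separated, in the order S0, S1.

Propagating the distribution step by step (d_{t+1} = d_t * P):
d_0 = (S0=1, S1=0)
  d_1[S0] = 1*7/10 + 0*1/20 = 7/10
  d_1[S1] = 1*3/10 + 0*19/20 = 3/10
d_1 = (S0=7/10, S1=3/10)
  d_2[S0] = 7/10*7/10 + 3/10*1/20 = 101/200
  d_2[S1] = 7/10*3/10 + 3/10*19/20 = 99/200
d_2 = (S0=101/200, S1=99/200)
  d_3[S0] = 101/200*7/10 + 99/200*1/20 = 1513/4000
  d_3[S1] = 101/200*3/10 + 99/200*19/20 = 2487/4000
d_3 = (S0=1513/4000, S1=2487/4000)

Answer: 1513/4000 2487/4000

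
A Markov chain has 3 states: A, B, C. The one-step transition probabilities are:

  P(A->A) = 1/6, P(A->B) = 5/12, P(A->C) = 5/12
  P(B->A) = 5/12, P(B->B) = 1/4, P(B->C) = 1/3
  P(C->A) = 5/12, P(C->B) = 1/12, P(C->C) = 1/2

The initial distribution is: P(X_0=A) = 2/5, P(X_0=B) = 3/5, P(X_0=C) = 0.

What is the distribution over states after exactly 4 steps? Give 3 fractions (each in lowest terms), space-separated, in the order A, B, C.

Answer: 427/1280 2017/8640 14963/34560

Derivation:
Propagating the distribution step by step (d_{t+1} = d_t * P):
d_0 = (A=2/5, B=3/5, C=0)
  d_1[A] = 2/5*1/6 + 3/5*5/12 + 0*5/12 = 19/60
  d_1[B] = 2/5*5/12 + 3/5*1/4 + 0*1/12 = 19/60
  d_1[C] = 2/5*5/12 + 3/5*1/3 + 0*1/2 = 11/30
d_1 = (A=19/60, B=19/60, C=11/30)
  d_2[A] = 19/60*1/6 + 19/60*5/12 + 11/30*5/12 = 27/80
  d_2[B] = 19/60*5/12 + 19/60*1/4 + 11/30*1/12 = 29/120
  d_2[C] = 19/60*5/12 + 19/60*1/3 + 11/30*1/2 = 101/240
d_2 = (A=27/80, B=29/120, C=101/240)
  d_3[A] = 27/80*1/6 + 29/120*5/12 + 101/240*5/12 = 319/960
  d_3[B] = 27/80*5/12 + 29/120*1/4 + 101/240*1/12 = 17/72
  d_3[C] = 27/80*5/12 + 29/120*1/3 + 101/240*1/2 = 1243/2880
d_3 = (A=319/960, B=17/72, C=1243/2880)
  d_4[A] = 319/960*1/6 + 17/72*5/12 + 1243/2880*5/12 = 427/1280
  d_4[B] = 319/960*5/12 + 17/72*1/4 + 1243/2880*1/12 = 2017/8640
  d_4[C] = 319/960*5/12 + 17/72*1/3 + 1243/2880*1/2 = 14963/34560
d_4 = (A=427/1280, B=2017/8640, C=14963/34560)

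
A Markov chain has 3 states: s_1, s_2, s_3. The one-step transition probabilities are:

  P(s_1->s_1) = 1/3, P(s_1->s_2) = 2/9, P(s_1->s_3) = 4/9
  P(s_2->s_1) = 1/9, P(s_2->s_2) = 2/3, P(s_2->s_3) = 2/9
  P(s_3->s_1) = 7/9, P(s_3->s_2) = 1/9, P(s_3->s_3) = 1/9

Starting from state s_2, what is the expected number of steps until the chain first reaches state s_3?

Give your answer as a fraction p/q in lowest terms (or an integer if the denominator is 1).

Let h_i = expected steps to first reach s_3 from state i.
Boundary: h_s_3 = 0.
First-step equations for the other states:
  h_s_1 = 1 + 1/3*h_s_1 + 2/9*h_s_2 + 4/9*h_s_3
  h_s_2 = 1 + 1/9*h_s_1 + 2/3*h_s_2 + 2/9*h_s_3

Substituting h_s_3 = 0 and rearranging gives the linear system (I - Q) h = 1:
  [2/3, -2/9] . (h_s_1, h_s_2) = 1
  [-1/9, 1/3] . (h_s_1, h_s_2) = 1

Solving yields:
  h_s_1 = 45/16
  h_s_2 = 63/16

Starting state is s_2, so the expected hitting time is h_s_2 = 63/16.

Answer: 63/16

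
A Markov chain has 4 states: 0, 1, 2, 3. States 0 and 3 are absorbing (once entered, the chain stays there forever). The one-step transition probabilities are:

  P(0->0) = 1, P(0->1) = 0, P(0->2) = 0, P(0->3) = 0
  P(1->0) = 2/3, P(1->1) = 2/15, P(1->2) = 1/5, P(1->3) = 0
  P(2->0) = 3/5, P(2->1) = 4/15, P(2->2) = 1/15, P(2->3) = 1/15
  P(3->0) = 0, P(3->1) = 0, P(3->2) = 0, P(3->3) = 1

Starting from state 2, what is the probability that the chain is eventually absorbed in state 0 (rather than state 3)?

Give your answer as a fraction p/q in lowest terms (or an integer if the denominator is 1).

Let a_i = P(absorbed in 0 | start in state i).
Boundary conditions: a_0 = 1, a_3 = 0.
For each transient state i, a_i = sum_j P(i->j) * a_j:
  a_1 = 2/3*a_0 + 2/15*a_1 + 1/5*a_2 + 0*a_3
  a_2 = 3/5*a_0 + 4/15*a_1 + 1/15*a_2 + 1/15*a_3

Substituting a_0 = 1 and a_3 = 0, rearrange to (I - Q) a = r where r[i] = P(i -> 0):
  [13/15, -1/5] . (a_1, a_2) = 2/3
  [-4/15, 14/15] . (a_1, a_2) = 3/5

Solving yields:
  a_1 = 167/170
  a_2 = 157/170

Starting state is 2, so the absorption probability is a_2 = 157/170.

Answer: 157/170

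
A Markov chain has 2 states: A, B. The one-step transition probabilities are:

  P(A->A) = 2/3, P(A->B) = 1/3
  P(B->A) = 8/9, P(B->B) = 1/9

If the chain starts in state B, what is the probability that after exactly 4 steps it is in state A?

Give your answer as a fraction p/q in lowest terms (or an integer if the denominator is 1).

Computing P^4 by repeated multiplication:
P^1 =
  A: [2/3, 1/3]
  B: [8/9, 1/9]
P^2 =
  A: [20/27, 7/27]
  B: [56/81, 25/81]
P^3 =
  A: [176/243, 67/243]
  B: [536/729, 193/729]
P^4 =
  A: [1592/2187, 595/2187]
  B: [4760/6561, 1801/6561]

(P^4)[B -> A] = 4760/6561

Answer: 4760/6561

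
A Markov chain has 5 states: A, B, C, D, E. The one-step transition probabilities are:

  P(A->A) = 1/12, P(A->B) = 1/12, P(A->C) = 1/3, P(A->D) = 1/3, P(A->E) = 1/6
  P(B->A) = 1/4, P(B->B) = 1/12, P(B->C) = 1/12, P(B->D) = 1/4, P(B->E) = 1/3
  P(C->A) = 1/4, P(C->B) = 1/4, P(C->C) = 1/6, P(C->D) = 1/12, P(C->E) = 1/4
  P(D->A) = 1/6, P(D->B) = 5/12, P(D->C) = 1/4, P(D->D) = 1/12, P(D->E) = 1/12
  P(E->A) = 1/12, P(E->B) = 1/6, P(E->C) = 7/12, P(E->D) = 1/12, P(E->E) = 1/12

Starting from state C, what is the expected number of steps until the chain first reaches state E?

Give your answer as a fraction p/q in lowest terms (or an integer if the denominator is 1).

Let h_i = expected steps to first reach E from state i.
Boundary: h_E = 0.
First-step equations for the other states:
  h_A = 1 + 1/12*h_A + 1/12*h_B + 1/3*h_C + 1/3*h_D + 1/6*h_E
  h_B = 1 + 1/4*h_A + 1/12*h_B + 1/12*h_C + 1/4*h_D + 1/3*h_E
  h_C = 1 + 1/4*h_A + 1/4*h_B + 1/6*h_C + 1/12*h_D + 1/4*h_E
  h_D = 1 + 1/6*h_A + 5/12*h_B + 1/4*h_C + 1/12*h_D + 1/12*h_E

Substituting h_E = 0 and rearranging gives the linear system (I - Q) h = 1:
  [11/12, -1/12, -1/3, -1/3] . (h_A, h_B, h_C, h_D) = 1
  [-1/4, 11/12, -1/12, -1/4] . (h_A, h_B, h_C, h_D) = 1
  [-1/4, -1/4, 5/6, -1/12] . (h_A, h_B, h_C, h_D) = 1
  [-1/6, -5/12, -1/4, 11/12] . (h_A, h_B, h_C, h_D) = 1

Solving yields:
  h_A = 10368/2077
  h_B = 8868/2077
  h_C = 9336/2077
  h_D = 10728/2077

Starting state is C, so the expected hitting time is h_C = 9336/2077.

Answer: 9336/2077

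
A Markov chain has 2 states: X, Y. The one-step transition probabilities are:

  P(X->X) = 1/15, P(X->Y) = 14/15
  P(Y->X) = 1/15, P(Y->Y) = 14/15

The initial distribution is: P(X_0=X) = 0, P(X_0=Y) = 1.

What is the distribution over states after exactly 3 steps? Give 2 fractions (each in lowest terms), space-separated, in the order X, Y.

Answer: 1/15 14/15

Derivation:
Propagating the distribution step by step (d_{t+1} = d_t * P):
d_0 = (X=0, Y=1)
  d_1[X] = 0*1/15 + 1*1/15 = 1/15
  d_1[Y] = 0*14/15 + 1*14/15 = 14/15
d_1 = (X=1/15, Y=14/15)
  d_2[X] = 1/15*1/15 + 14/15*1/15 = 1/15
  d_2[Y] = 1/15*14/15 + 14/15*14/15 = 14/15
d_2 = (X=1/15, Y=14/15)
  d_3[X] = 1/15*1/15 + 14/15*1/15 = 1/15
  d_3[Y] = 1/15*14/15 + 14/15*14/15 = 14/15
d_3 = (X=1/15, Y=14/15)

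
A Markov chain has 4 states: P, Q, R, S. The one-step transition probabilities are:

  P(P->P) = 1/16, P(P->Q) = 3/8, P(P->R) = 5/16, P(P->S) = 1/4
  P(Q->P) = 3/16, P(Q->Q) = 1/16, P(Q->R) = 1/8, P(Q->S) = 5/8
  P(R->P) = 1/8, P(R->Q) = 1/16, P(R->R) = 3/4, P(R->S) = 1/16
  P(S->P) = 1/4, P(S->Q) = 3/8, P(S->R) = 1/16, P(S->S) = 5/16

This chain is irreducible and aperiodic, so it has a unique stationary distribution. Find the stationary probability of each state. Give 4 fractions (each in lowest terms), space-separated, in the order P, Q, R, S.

Answer: 361/2238 443/2238 275/746 203/746

Derivation:
The stationary distribution satisfies pi = pi * P, i.e.:
  pi_P = 1/16*pi_P + 3/16*pi_Q + 1/8*pi_R + 1/4*pi_S
  pi_Q = 3/8*pi_P + 1/16*pi_Q + 1/16*pi_R + 3/8*pi_S
  pi_R = 5/16*pi_P + 1/8*pi_Q + 3/4*pi_R + 1/16*pi_S
  pi_S = 1/4*pi_P + 5/8*pi_Q + 1/16*pi_R + 5/16*pi_S
with normalization: pi_P + pi_Q + pi_R + pi_S = 1.

Using the first 3 balance equations plus normalization, the linear system A*pi = b is:
  [-15/16, 3/16, 1/8, 1/4] . pi = 0
  [3/8, -15/16, 1/16, 3/8] . pi = 0
  [5/16, 1/8, -1/4, 1/16] . pi = 0
  [1, 1, 1, 1] . pi = 1

Solving yields:
  pi_P = 361/2238
  pi_Q = 443/2238
  pi_R = 275/746
  pi_S = 203/746

Verification (pi * P):
  361/2238*1/16 + 443/2238*3/16 + 275/746*1/8 + 203/746*1/4 = 361/2238 = pi_P  (ok)
  361/2238*3/8 + 443/2238*1/16 + 275/746*1/16 + 203/746*3/8 = 443/2238 = pi_Q  (ok)
  361/2238*5/16 + 443/2238*1/8 + 275/746*3/4 + 203/746*1/16 = 275/746 = pi_R  (ok)
  361/2238*1/4 + 443/2238*5/8 + 275/746*1/16 + 203/746*5/16 = 203/746 = pi_S  (ok)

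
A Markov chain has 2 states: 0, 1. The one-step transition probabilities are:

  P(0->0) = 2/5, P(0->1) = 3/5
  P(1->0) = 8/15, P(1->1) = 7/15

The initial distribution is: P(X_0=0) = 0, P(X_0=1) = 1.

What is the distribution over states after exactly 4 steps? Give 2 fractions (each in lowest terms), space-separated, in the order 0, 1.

Answer: 23816/50625 26809/50625

Derivation:
Propagating the distribution step by step (d_{t+1} = d_t * P):
d_0 = (0=0, 1=1)
  d_1[0] = 0*2/5 + 1*8/15 = 8/15
  d_1[1] = 0*3/5 + 1*7/15 = 7/15
d_1 = (0=8/15, 1=7/15)
  d_2[0] = 8/15*2/5 + 7/15*8/15 = 104/225
  d_2[1] = 8/15*3/5 + 7/15*7/15 = 121/225
d_2 = (0=104/225, 1=121/225)
  d_3[0] = 104/225*2/5 + 121/225*8/15 = 1592/3375
  d_3[1] = 104/225*3/5 + 121/225*7/15 = 1783/3375
d_3 = (0=1592/3375, 1=1783/3375)
  d_4[0] = 1592/3375*2/5 + 1783/3375*8/15 = 23816/50625
  d_4[1] = 1592/3375*3/5 + 1783/3375*7/15 = 26809/50625
d_4 = (0=23816/50625, 1=26809/50625)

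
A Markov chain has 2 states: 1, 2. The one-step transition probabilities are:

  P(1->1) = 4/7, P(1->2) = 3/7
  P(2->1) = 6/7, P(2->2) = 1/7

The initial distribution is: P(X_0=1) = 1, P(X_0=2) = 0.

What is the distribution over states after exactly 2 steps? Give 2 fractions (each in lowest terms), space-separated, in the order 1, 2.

Propagating the distribution step by step (d_{t+1} = d_t * P):
d_0 = (1=1, 2=0)
  d_1[1] = 1*4/7 + 0*6/7 = 4/7
  d_1[2] = 1*3/7 + 0*1/7 = 3/7
d_1 = (1=4/7, 2=3/7)
  d_2[1] = 4/7*4/7 + 3/7*6/7 = 34/49
  d_2[2] = 4/7*3/7 + 3/7*1/7 = 15/49
d_2 = (1=34/49, 2=15/49)

Answer: 34/49 15/49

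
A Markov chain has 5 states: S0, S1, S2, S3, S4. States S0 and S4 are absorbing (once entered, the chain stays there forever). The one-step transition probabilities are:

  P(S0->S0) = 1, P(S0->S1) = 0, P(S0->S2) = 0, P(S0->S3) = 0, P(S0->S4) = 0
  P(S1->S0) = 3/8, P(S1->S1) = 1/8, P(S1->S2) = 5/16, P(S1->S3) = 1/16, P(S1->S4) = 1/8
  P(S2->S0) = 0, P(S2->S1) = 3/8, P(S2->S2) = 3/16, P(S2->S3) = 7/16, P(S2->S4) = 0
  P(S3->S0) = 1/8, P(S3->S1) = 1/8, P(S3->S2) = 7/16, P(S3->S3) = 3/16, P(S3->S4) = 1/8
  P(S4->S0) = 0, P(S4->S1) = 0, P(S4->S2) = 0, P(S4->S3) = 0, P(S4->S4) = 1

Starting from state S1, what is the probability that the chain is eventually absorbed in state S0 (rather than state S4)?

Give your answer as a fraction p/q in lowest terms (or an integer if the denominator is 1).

Answer: 17/24

Derivation:
Let a_i = P(absorbed in S0 | start in state i).
Boundary conditions: a_S0 = 1, a_S4 = 0.
For each transient state i, a_i = sum_j P(i->j) * a_j:
  a_S1 = 3/8*a_S0 + 1/8*a_S1 + 5/16*a_S2 + 1/16*a_S3 + 1/8*a_S4
  a_S2 = 0*a_S0 + 3/8*a_S1 + 3/16*a_S2 + 7/16*a_S3 + 0*a_S4
  a_S3 = 1/8*a_S0 + 1/8*a_S1 + 7/16*a_S2 + 3/16*a_S3 + 1/8*a_S4

Substituting a_S0 = 1 and a_S4 = 0, rearrange to (I - Q) a = r where r[i] = P(i -> S0):
  [7/8, -5/16, -1/16] . (a_S1, a_S2, a_S3) = 3/8
  [-3/8, 13/16, -7/16] . (a_S1, a_S2, a_S3) = 0
  [-1/8, -7/16, 13/16] . (a_S1, a_S2, a_S3) = 1/8

Solving yields:
  a_S1 = 17/24
  a_S2 = 95/144
  a_S3 = 89/144

Starting state is S1, so the absorption probability is a_S1 = 17/24.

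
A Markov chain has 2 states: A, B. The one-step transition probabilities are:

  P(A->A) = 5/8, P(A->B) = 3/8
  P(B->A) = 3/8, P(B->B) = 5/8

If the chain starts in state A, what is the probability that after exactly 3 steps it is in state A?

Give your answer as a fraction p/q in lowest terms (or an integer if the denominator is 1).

Computing P^3 by repeated multiplication:
P^1 =
  A: [5/8, 3/8]
  B: [3/8, 5/8]
P^2 =
  A: [17/32, 15/32]
  B: [15/32, 17/32]
P^3 =
  A: [65/128, 63/128]
  B: [63/128, 65/128]

(P^3)[A -> A] = 65/128

Answer: 65/128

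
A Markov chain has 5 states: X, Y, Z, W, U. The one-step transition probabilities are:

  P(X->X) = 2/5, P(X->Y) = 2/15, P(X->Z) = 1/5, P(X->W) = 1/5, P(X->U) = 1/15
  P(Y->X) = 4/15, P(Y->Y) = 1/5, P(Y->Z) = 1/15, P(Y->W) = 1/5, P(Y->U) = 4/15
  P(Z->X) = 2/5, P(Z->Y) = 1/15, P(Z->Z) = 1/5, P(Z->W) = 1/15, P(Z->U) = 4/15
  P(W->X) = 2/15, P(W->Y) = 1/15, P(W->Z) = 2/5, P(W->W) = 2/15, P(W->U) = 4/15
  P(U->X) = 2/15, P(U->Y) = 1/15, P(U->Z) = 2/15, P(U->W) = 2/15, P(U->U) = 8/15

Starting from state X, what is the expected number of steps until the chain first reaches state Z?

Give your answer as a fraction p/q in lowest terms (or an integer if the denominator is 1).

Answer: 28185/5747

Derivation:
Let h_i = expected steps to first reach Z from state i.
Boundary: h_Z = 0.
First-step equations for the other states:
  h_X = 1 + 2/5*h_X + 2/15*h_Y + 1/5*h_Z + 1/5*h_W + 1/15*h_U
  h_Y = 1 + 4/15*h_X + 1/5*h_Y + 1/15*h_Z + 1/5*h_W + 4/15*h_U
  h_W = 1 + 2/15*h_X + 1/15*h_Y + 2/5*h_Z + 2/15*h_W + 4/15*h_U
  h_U = 1 + 2/15*h_X + 1/15*h_Y + 2/15*h_Z + 2/15*h_W + 8/15*h_U

Substituting h_Z = 0 and rearranging gives the linear system (I - Q) h = 1:
  [3/5, -2/15, -1/5, -1/15] . (h_X, h_Y, h_W, h_U) = 1
  [-4/15, 4/5, -1/5, -4/15] . (h_X, h_Y, h_W, h_U) = 1
  [-2/15, -1/15, 13/15, -4/15] . (h_X, h_Y, h_W, h_U) = 1
  [-2/15, -1/15, -2/15, 7/15] . (h_X, h_Y, h_W, h_U) = 1

Solving yields:
  h_X = 28185/5747
  h_Y = 4710/821
  h_W = 23265/5747
  h_U = 31725/5747

Starting state is X, so the expected hitting time is h_X = 28185/5747.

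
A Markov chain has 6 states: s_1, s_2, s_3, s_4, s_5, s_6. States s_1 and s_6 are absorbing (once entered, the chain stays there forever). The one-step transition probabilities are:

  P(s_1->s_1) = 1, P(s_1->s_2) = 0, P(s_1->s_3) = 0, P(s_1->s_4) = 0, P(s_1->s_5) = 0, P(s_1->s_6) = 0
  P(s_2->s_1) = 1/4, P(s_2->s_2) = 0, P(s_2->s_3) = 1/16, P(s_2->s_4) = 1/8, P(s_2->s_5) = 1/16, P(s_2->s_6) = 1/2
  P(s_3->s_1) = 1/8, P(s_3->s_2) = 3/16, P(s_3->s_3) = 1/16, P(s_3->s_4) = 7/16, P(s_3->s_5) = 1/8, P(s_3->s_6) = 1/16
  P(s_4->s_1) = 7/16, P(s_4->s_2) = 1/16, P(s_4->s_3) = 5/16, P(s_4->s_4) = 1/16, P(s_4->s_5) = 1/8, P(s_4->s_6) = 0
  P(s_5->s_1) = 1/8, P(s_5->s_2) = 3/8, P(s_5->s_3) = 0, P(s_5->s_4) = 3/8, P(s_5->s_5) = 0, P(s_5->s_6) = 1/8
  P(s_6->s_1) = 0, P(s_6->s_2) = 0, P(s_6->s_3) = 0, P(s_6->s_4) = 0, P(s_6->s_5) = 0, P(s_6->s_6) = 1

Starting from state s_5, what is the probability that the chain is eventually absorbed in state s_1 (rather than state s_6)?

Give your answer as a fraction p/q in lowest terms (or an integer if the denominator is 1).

Answer: 1993/3414

Derivation:
Let a_i = P(absorbed in s_1 | start in state i).
Boundary conditions: a_s_1 = 1, a_s_6 = 0.
For each transient state i, a_i = sum_j P(i->j) * a_j:
  a_s_2 = 1/4*a_s_1 + 0*a_s_2 + 1/16*a_s_3 + 1/8*a_s_4 + 1/16*a_s_5 + 1/2*a_s_6
  a_s_3 = 1/8*a_s_1 + 3/16*a_s_2 + 1/16*a_s_3 + 7/16*a_s_4 + 1/8*a_s_5 + 1/16*a_s_6
  a_s_4 = 7/16*a_s_1 + 1/16*a_s_2 + 5/16*a_s_3 + 1/16*a_s_4 + 1/8*a_s_5 + 0*a_s_6
  a_s_5 = 1/8*a_s_1 + 3/8*a_s_2 + 0*a_s_3 + 3/8*a_s_4 + 0*a_s_5 + 1/8*a_s_6

Substituting a_s_1 = 1 and a_s_6 = 0, rearrange to (I - Q) a = r where r[i] = P(i -> s_1):
  [1, -1/16, -1/8, -1/16] . (a_s_2, a_s_3, a_s_4, a_s_5) = 1/4
  [-3/16, 15/16, -7/16, -1/8] . (a_s_2, a_s_3, a_s_4, a_s_5) = 1/8
  [-1/16, -5/16, 15/16, -1/8] . (a_s_2, a_s_3, a_s_4, a_s_5) = 7/16
  [-3/8, 0, -3/8, 1] . (a_s_2, a_s_3, a_s_4, a_s_5) = 1/8

Solving yields:
  a_s_2 = 8761/20484
  a_s_3 = 3421/5121
  a_s_4 = 1811/2276
  a_s_5 = 1993/3414

Starting state is s_5, so the absorption probability is a_s_5 = 1993/3414.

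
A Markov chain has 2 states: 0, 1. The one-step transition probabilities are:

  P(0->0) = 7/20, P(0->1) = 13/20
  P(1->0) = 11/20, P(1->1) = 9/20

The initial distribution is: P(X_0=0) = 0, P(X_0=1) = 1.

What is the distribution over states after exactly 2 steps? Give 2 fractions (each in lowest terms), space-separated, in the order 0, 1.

Answer: 11/25 14/25

Derivation:
Propagating the distribution step by step (d_{t+1} = d_t * P):
d_0 = (0=0, 1=1)
  d_1[0] = 0*7/20 + 1*11/20 = 11/20
  d_1[1] = 0*13/20 + 1*9/20 = 9/20
d_1 = (0=11/20, 1=9/20)
  d_2[0] = 11/20*7/20 + 9/20*11/20 = 11/25
  d_2[1] = 11/20*13/20 + 9/20*9/20 = 14/25
d_2 = (0=11/25, 1=14/25)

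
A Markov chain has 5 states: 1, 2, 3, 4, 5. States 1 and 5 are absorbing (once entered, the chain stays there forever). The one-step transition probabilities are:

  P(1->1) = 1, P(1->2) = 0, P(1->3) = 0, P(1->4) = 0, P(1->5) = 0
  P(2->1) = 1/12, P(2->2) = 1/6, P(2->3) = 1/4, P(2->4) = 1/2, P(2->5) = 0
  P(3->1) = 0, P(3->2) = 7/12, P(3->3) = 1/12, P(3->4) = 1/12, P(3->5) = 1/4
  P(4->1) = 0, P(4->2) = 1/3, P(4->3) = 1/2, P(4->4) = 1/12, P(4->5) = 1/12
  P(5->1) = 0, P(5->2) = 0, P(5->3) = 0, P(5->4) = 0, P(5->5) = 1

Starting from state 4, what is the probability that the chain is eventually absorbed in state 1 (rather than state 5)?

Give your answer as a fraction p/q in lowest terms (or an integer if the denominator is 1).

Answer: 86/391

Derivation:
Let a_i = P(absorbed in 1 | start in state i).
Boundary conditions: a_1 = 1, a_5 = 0.
For each transient state i, a_i = sum_j P(i->j) * a_j:
  a_2 = 1/12*a_1 + 1/6*a_2 + 1/4*a_3 + 1/2*a_4 + 0*a_5
  a_3 = 0*a_1 + 7/12*a_2 + 1/12*a_3 + 1/12*a_4 + 1/4*a_5
  a_4 = 0*a_1 + 1/3*a_2 + 1/2*a_3 + 1/12*a_4 + 1/12*a_5

Substituting a_1 = 1 and a_5 = 0, rearrange to (I - Q) a = r where r[i] = P(i -> 1):
  [5/6, -1/4, -1/2] . (a_2, a_3, a_4) = 1/12
  [-7/12, 11/12, -1/12] . (a_2, a_3, a_4) = 0
  [-1/3, -1/2, 11/12] . (a_2, a_3, a_4) = 0

Solving yields:
  a_2 = 5/17
  a_3 = 81/391
  a_4 = 86/391

Starting state is 4, so the absorption probability is a_4 = 86/391.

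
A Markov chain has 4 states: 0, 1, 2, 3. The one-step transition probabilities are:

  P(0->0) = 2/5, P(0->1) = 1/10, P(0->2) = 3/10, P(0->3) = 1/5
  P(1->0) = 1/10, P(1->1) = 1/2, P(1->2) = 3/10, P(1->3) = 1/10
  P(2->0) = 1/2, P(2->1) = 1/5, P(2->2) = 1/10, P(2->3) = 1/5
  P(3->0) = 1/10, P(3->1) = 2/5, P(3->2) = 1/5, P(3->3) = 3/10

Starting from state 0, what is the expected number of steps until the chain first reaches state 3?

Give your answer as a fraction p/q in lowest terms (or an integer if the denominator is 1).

Answer: 240/43

Derivation:
Let h_i = expected steps to first reach 3 from state i.
Boundary: h_3 = 0.
First-step equations for the other states:
  h_0 = 1 + 2/5*h_0 + 1/10*h_1 + 3/10*h_2 + 1/5*h_3
  h_1 = 1 + 1/10*h_0 + 1/2*h_1 + 3/10*h_2 + 1/10*h_3
  h_2 = 1 + 1/2*h_0 + 1/5*h_1 + 1/10*h_2 + 1/5*h_3

Substituting h_3 = 0 and rearranging gives the linear system (I - Q) h = 1:
  [3/5, -1/10, -3/10] . (h_0, h_1, h_2) = 1
  [-1/10, 1/2, -3/10] . (h_0, h_1, h_2) = 1
  [-1/2, -1/5, 9/10] . (h_0, h_1, h_2) = 1

Solving yields:
  h_0 = 240/43
  h_1 = 280/43
  h_2 = 730/129

Starting state is 0, so the expected hitting time is h_0 = 240/43.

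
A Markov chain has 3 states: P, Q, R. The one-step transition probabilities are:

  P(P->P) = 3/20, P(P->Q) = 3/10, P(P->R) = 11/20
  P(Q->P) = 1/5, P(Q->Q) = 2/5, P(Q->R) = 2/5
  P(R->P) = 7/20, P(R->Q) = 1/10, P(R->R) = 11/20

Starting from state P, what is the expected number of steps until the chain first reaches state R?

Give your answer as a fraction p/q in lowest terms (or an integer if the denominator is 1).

Answer: 2

Derivation:
Let h_i = expected steps to first reach R from state i.
Boundary: h_R = 0.
First-step equations for the other states:
  h_P = 1 + 3/20*h_P + 3/10*h_Q + 11/20*h_R
  h_Q = 1 + 1/5*h_P + 2/5*h_Q + 2/5*h_R

Substituting h_R = 0 and rearranging gives the linear system (I - Q) h = 1:
  [17/20, -3/10] . (h_P, h_Q) = 1
  [-1/5, 3/5] . (h_P, h_Q) = 1

Solving yields:
  h_P = 2
  h_Q = 7/3

Starting state is P, so the expected hitting time is h_P = 2.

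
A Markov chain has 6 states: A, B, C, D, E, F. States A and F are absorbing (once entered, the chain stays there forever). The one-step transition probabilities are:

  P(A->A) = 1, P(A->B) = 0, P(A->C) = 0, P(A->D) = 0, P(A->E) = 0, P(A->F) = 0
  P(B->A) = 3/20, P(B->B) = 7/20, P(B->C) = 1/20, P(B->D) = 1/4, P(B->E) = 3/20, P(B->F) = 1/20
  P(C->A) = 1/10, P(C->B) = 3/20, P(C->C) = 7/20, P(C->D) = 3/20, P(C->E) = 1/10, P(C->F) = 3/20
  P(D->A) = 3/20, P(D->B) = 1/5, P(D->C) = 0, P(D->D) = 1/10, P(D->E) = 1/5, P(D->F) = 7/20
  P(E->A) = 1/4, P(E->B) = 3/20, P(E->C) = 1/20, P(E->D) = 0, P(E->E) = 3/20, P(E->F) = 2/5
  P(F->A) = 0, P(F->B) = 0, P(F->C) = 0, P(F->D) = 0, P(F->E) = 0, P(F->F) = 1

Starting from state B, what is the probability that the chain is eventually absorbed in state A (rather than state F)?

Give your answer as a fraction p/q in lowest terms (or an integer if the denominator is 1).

Answer: 4213/8460

Derivation:
Let a_i = P(absorbed in A | start in state i).
Boundary conditions: a_A = 1, a_F = 0.
For each transient state i, a_i = sum_j P(i->j) * a_j:
  a_B = 3/20*a_A + 7/20*a_B + 1/20*a_C + 1/4*a_D + 3/20*a_E + 1/20*a_F
  a_C = 1/10*a_A + 3/20*a_B + 7/20*a_C + 3/20*a_D + 1/10*a_E + 3/20*a_F
  a_D = 3/20*a_A + 1/5*a_B + 0*a_C + 1/10*a_D + 1/5*a_E + 7/20*a_F
  a_E = 1/4*a_A + 3/20*a_B + 1/20*a_C + 0*a_D + 3/20*a_E + 2/5*a_F

Substituting a_A = 1 and a_F = 0, rearrange to (I - Q) a = r where r[i] = P(i -> A):
  [13/20, -1/20, -1/4, -3/20] . (a_B, a_C, a_D, a_E) = 3/20
  [-3/20, 13/20, -3/20, -1/10] . (a_B, a_C, a_D, a_E) = 1/10
  [-1/5, 0, 9/10, -1/5] . (a_B, a_C, a_D, a_E) = 3/20
  [-3/20, -1/20, 0, 17/20] . (a_B, a_C, a_D, a_E) = 1/4

Solving yields:
  a_B = 4213/8460
  a_C = 17603/42300
  a_D = 432/1175
  a_E = 8597/21150

Starting state is B, so the absorption probability is a_B = 4213/8460.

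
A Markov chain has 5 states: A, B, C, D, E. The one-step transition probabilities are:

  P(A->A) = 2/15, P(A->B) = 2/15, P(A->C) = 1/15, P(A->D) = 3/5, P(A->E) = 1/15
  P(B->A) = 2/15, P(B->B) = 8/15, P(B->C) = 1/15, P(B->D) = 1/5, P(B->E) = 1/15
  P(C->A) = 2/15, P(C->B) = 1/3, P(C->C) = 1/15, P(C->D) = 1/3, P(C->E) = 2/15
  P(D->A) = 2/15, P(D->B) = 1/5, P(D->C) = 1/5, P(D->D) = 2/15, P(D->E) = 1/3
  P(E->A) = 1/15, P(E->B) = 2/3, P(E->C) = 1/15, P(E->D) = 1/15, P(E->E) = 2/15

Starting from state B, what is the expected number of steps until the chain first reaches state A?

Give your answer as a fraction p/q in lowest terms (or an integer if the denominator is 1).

Answer: 5142/641

Derivation:
Let h_i = expected steps to first reach A from state i.
Boundary: h_A = 0.
First-step equations for the other states:
  h_B = 1 + 2/15*h_A + 8/15*h_B + 1/15*h_C + 1/5*h_D + 1/15*h_E
  h_C = 1 + 2/15*h_A + 1/3*h_B + 1/15*h_C + 1/3*h_D + 2/15*h_E
  h_D = 1 + 2/15*h_A + 1/5*h_B + 1/5*h_C + 2/15*h_D + 1/3*h_E
  h_E = 1 + 1/15*h_A + 2/3*h_B + 1/15*h_C + 1/15*h_D + 2/15*h_E

Substituting h_A = 0 and rearranging gives the linear system (I - Q) h = 1:
  [7/15, -1/15, -1/5, -1/15] . (h_B, h_C, h_D, h_E) = 1
  [-1/3, 14/15, -1/3, -2/15] . (h_B, h_C, h_D, h_E) = 1
  [-1/5, -1/5, 13/15, -1/3] . (h_B, h_C, h_D, h_E) = 1
  [-2/3, -1/15, -1/15, 13/15] . (h_B, h_C, h_D, h_E) = 1

Solving yields:
  h_B = 5142/641
  h_C = 5178/641
  h_D = 5235/641
  h_E = 5496/641

Starting state is B, so the expected hitting time is h_B = 5142/641.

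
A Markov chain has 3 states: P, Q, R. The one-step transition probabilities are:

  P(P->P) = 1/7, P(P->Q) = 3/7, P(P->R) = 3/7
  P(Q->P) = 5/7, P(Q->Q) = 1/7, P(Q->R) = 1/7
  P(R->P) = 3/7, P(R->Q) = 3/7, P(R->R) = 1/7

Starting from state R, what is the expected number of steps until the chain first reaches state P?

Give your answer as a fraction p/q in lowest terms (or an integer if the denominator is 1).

Let h_i = expected steps to first reach P from state i.
Boundary: h_P = 0.
First-step equations for the other states:
  h_Q = 1 + 5/7*h_P + 1/7*h_Q + 1/7*h_R
  h_R = 1 + 3/7*h_P + 3/7*h_Q + 1/7*h_R

Substituting h_P = 0 and rearranging gives the linear system (I - Q) h = 1:
  [6/7, -1/7] . (h_Q, h_R) = 1
  [-3/7, 6/7] . (h_Q, h_R) = 1

Solving yields:
  h_Q = 49/33
  h_R = 21/11

Starting state is R, so the expected hitting time is h_R = 21/11.

Answer: 21/11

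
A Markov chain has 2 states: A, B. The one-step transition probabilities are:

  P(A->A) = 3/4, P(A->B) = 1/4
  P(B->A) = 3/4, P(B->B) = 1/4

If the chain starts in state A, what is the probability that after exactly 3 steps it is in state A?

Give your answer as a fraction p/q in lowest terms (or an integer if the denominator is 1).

Answer: 3/4

Derivation:
Computing P^3 by repeated multiplication:
P^1 =
  A: [3/4, 1/4]
  B: [3/4, 1/4]
P^2 =
  A: [3/4, 1/4]
  B: [3/4, 1/4]
P^3 =
  A: [3/4, 1/4]
  B: [3/4, 1/4]

(P^3)[A -> A] = 3/4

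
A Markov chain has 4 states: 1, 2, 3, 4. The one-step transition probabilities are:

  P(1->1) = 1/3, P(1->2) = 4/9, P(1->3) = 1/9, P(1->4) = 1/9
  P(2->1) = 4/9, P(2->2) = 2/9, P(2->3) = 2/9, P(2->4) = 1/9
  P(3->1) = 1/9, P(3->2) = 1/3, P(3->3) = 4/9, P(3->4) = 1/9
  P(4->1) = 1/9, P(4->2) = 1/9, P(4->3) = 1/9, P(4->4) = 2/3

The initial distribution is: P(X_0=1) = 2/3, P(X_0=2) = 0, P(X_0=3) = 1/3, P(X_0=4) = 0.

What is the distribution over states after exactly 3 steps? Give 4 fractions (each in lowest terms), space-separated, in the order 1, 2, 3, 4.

Propagating the distribution step by step (d_{t+1} = d_t * P):
d_0 = (1=2/3, 2=0, 3=1/3, 4=0)
  d_1[1] = 2/3*1/3 + 0*4/9 + 1/3*1/9 + 0*1/9 = 7/27
  d_1[2] = 2/3*4/9 + 0*2/9 + 1/3*1/3 + 0*1/9 = 11/27
  d_1[3] = 2/3*1/9 + 0*2/9 + 1/3*4/9 + 0*1/9 = 2/9
  d_1[4] = 2/3*1/9 + 0*1/9 + 1/3*1/9 + 0*2/3 = 1/9
d_1 = (1=7/27, 2=11/27, 3=2/9, 4=1/9)
  d_2[1] = 7/27*1/3 + 11/27*4/9 + 2/9*1/9 + 1/9*1/9 = 74/243
  d_2[2] = 7/27*4/9 + 11/27*2/9 + 2/9*1/3 + 1/9*1/9 = 71/243
  d_2[3] = 7/27*1/9 + 11/27*2/9 + 2/9*4/9 + 1/9*1/9 = 56/243
  d_2[4] = 7/27*1/9 + 11/27*1/9 + 2/9*1/9 + 1/9*2/3 = 14/81
d_2 = (1=74/243, 2=71/243, 3=56/243, 4=14/81)
  d_3[1] = 74/243*1/3 + 71/243*4/9 + 56/243*1/9 + 14/81*1/9 = 604/2187
  d_3[2] = 74/243*4/9 + 71/243*2/9 + 56/243*1/3 + 14/81*1/9 = 8/27
  d_3[3] = 74/243*1/9 + 71/243*2/9 + 56/243*4/9 + 14/81*1/9 = 482/2187
  d_3[4] = 74/243*1/9 + 71/243*1/9 + 56/243*1/9 + 14/81*2/3 = 151/729
d_3 = (1=604/2187, 2=8/27, 3=482/2187, 4=151/729)

Answer: 604/2187 8/27 482/2187 151/729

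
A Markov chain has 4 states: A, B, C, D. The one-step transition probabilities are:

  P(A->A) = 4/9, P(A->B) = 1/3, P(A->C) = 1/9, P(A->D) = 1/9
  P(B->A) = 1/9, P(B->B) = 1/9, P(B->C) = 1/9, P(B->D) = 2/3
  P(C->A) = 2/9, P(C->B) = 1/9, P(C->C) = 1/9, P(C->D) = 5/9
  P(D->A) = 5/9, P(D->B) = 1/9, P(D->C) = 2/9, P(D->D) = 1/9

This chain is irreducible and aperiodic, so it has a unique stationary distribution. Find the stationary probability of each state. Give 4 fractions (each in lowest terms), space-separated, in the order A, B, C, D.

The stationary distribution satisfies pi = pi * P, i.e.:
  pi_A = 4/9*pi_A + 1/9*pi_B + 2/9*pi_C + 5/9*pi_D
  pi_B = 1/3*pi_A + 1/9*pi_B + 1/9*pi_C + 1/9*pi_D
  pi_C = 1/9*pi_A + 1/9*pi_B + 1/9*pi_C + 2/9*pi_D
  pi_D = 1/9*pi_A + 2/3*pi_B + 5/9*pi_C + 1/9*pi_D
with normalization: pi_A + pi_B + pi_C + pi_D = 1.

Using the first 3 balance equations plus normalization, the linear system A*pi = b is:
  [-5/9, 1/9, 2/9, 5/9] . pi = 0
  [1/3, -8/9, 1/9, 1/9] . pi = 0
  [1/9, 1/9, -8/9, 2/9] . pi = 0
  [1, 1, 1, 1] . pi = 1

Solving yields:
  pi_A = 359/947
  pi_B = 185/947
  pi_C = 135/947
  pi_D = 268/947

Verification (pi * P):
  359/947*4/9 + 185/947*1/9 + 135/947*2/9 + 268/947*5/9 = 359/947 = pi_A  (ok)
  359/947*1/3 + 185/947*1/9 + 135/947*1/9 + 268/947*1/9 = 185/947 = pi_B  (ok)
  359/947*1/9 + 185/947*1/9 + 135/947*1/9 + 268/947*2/9 = 135/947 = pi_C  (ok)
  359/947*1/9 + 185/947*2/3 + 135/947*5/9 + 268/947*1/9 = 268/947 = pi_D  (ok)

Answer: 359/947 185/947 135/947 268/947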